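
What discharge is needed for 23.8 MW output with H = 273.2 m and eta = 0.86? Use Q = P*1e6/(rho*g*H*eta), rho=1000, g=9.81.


Q = 23.8 * 1e6 / (1000 * 9.81 * 273.2 * 0.86) = 10.3259 m^3/s


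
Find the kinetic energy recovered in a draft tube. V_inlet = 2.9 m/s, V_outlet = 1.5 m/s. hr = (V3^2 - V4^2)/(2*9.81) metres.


hr = (2.9^2 - 1.5^2) / (2*9.81) = 0.3140 m


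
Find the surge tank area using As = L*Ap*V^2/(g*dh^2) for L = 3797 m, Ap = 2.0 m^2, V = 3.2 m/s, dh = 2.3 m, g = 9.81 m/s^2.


As = 3797 * 2.0 * 3.2^2 / (9.81 * 2.3^2) = 1498.4625 m^2


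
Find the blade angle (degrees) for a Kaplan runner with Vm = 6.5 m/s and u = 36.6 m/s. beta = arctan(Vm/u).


beta = arctan(6.5 / 36.6) = 10.0705 degrees


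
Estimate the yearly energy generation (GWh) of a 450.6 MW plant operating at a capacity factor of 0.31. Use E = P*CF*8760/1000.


E = 450.6 * 0.31 * 8760 / 1000 = 1223.6494 GWh


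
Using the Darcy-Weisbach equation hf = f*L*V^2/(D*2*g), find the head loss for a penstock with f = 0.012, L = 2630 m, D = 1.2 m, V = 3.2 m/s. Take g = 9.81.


hf = 0.012 * 2630 * 3.2^2 / (1.2 * 2 * 9.81) = 13.7264 m


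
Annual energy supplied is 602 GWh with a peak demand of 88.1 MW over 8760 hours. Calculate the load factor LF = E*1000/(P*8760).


LF = 602 * 1000 / (88.1 * 8760) = 0.7800


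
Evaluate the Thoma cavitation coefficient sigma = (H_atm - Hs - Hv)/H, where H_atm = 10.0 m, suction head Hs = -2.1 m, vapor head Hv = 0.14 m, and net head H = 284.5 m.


sigma = (10.0 - (-2.1) - 0.14) / 284.5 = 0.0420


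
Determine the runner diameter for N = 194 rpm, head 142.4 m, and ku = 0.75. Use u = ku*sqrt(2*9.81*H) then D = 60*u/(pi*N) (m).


u = 0.75 * sqrt(2*9.81*142.4) = 39.6429 m/s
D = 60 * 39.6429 / (pi * 194) = 3.9027 m


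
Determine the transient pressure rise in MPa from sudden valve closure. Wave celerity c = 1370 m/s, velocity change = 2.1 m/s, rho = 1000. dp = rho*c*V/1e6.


dp = 1000 * 1370 * 2.1 / 1e6 = 2.8770 MPa


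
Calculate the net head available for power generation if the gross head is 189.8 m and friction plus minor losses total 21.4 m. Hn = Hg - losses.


Hn = 189.8 - 21.4 = 168.4000 m


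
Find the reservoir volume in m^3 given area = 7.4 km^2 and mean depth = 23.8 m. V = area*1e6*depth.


V = 7.4 * 1e6 * 23.8 = 1.7612e+08 m^3


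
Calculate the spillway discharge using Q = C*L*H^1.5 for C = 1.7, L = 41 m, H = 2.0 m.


Q = 1.7 * 41 * 2.0^1.5 = 197.1414 m^3/s


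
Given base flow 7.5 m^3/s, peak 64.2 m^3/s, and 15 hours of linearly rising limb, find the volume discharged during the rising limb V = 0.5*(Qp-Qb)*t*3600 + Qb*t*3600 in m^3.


V = 0.5*(64.2 - 7.5)*15*3600 + 7.5*15*3600 = 1.9359e+06 m^3


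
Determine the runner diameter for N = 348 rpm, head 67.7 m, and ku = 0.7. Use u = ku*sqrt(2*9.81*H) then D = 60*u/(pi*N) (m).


u = 0.7 * sqrt(2*9.81*67.7) = 25.5118 m/s
D = 60 * 25.5118 / (pi * 348) = 1.4001 m


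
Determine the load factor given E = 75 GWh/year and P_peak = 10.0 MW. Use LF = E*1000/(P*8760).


LF = 75 * 1000 / (10.0 * 8760) = 0.8562


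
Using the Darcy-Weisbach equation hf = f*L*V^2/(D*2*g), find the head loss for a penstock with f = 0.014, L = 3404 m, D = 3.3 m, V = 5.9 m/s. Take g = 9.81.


hf = 0.014 * 3404 * 5.9^2 / (3.3 * 2 * 9.81) = 25.6217 m


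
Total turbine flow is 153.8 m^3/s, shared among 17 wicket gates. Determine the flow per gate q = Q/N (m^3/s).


q = 153.8 / 17 = 9.0471 m^3/s


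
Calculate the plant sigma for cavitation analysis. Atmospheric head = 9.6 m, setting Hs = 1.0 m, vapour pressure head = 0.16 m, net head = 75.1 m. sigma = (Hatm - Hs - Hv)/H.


sigma = (9.6 - 1.0 - 0.16) / 75.1 = 0.1124


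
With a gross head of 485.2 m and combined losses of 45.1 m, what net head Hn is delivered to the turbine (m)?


Hn = 485.2 - 45.1 = 440.1000 m


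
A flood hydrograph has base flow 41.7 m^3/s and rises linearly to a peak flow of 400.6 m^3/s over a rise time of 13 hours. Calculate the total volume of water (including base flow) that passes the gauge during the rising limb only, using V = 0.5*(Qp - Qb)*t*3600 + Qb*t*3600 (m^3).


V = 0.5*(400.6 - 41.7)*13*3600 + 41.7*13*3600 = 1.0350e+07 m^3


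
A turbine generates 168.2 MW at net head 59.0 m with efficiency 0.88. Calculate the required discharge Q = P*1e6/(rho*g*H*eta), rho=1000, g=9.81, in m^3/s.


Q = 168.2 * 1e6 / (1000 * 9.81 * 59.0 * 0.88) = 330.2344 m^3/s


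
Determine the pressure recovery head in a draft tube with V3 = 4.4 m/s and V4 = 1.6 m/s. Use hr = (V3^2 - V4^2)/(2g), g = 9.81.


hr = (4.4^2 - 1.6^2) / (2*9.81) = 0.8563 m


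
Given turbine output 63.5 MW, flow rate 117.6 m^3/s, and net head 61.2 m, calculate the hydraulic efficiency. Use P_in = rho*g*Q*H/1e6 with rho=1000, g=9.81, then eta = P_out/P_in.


P_in = 1000 * 9.81 * 117.6 * 61.2 / 1e6 = 70.6037 MW
eta = 63.5 / 70.6037 = 0.8994


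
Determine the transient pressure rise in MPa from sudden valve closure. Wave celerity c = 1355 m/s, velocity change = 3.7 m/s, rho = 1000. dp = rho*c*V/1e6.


dp = 1000 * 1355 * 3.7 / 1e6 = 5.0135 MPa


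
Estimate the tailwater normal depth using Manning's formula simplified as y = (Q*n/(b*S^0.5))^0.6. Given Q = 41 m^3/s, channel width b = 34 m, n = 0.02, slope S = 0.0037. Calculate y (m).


y = (41 * 0.02 / (34 * 0.0037^0.5))^0.6 = 0.5740 m


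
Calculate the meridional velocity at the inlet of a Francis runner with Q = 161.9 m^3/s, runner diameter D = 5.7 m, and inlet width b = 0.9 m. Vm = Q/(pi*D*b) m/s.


Vm = 161.9 / (pi * 5.7 * 0.9) = 10.0457 m/s


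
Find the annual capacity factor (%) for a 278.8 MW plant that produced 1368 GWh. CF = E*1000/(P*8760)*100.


CF = 1368 * 1000 / (278.8 * 8760) * 100 = 56.0131 %


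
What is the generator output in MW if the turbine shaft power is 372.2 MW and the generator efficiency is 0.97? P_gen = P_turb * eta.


P_gen = 372.2 * 0.97 = 361.0340 MW


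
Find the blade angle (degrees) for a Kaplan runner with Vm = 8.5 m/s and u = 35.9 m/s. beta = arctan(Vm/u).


beta = arctan(8.5 / 35.9) = 13.3206 degrees


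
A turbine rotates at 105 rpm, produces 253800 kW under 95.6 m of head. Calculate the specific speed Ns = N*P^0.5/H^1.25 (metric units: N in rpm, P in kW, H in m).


Ns = 105 * 253800^0.5 / 95.6^1.25 = 176.9550


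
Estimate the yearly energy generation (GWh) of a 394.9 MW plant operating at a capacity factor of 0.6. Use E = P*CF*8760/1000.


E = 394.9 * 0.6 * 8760 / 1000 = 2075.5944 GWh


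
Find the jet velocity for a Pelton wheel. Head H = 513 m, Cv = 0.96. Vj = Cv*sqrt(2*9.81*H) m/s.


Vj = 0.96 * sqrt(2*9.81*513) = 96.3118 m/s


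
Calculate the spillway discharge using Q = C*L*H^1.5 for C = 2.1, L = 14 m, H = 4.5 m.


Q = 2.1 * 14 * 4.5^1.5 = 280.6507 m^3/s


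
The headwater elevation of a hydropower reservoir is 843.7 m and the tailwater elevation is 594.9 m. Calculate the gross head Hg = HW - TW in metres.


Hg = 843.7 - 594.9 = 248.8000 m


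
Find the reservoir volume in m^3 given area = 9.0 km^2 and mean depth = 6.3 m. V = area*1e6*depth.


V = 9.0 * 1e6 * 6.3 = 5.6700e+07 m^3


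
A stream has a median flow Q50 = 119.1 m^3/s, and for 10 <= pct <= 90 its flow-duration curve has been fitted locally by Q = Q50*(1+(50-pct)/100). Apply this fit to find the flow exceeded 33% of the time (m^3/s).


Q = 119.1 * (1 + (50 - 33)/100) = 139.3470 m^3/s


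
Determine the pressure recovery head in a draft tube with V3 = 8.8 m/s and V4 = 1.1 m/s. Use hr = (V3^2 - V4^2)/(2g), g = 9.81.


hr = (8.8^2 - 1.1^2) / (2*9.81) = 3.8853 m


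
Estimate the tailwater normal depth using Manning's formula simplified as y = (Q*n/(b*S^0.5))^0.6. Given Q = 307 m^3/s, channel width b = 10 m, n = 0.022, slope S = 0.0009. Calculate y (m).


y = (307 * 0.022 / (10 * 0.0009^0.5))^0.6 = 6.4783 m


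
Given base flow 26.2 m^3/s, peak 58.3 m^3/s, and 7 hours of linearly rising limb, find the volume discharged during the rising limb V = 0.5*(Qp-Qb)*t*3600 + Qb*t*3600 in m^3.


V = 0.5*(58.3 - 26.2)*7*3600 + 26.2*7*3600 = 1.0647e+06 m^3


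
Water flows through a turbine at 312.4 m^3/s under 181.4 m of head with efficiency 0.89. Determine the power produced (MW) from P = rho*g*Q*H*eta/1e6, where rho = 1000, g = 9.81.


P = 1000 * 9.81 * 312.4 * 181.4 * 0.89 / 1e6 = 494.7745 MW


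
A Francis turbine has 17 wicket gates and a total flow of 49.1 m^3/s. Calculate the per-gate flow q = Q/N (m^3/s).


q = 49.1 / 17 = 2.8882 m^3/s


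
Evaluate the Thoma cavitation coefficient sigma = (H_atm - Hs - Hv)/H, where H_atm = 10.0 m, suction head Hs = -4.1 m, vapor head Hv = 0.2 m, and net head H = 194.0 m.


sigma = (10.0 - (-4.1) - 0.2) / 194.0 = 0.0716


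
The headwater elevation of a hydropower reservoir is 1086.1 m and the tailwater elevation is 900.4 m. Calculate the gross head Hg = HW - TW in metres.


Hg = 1086.1 - 900.4 = 185.7000 m


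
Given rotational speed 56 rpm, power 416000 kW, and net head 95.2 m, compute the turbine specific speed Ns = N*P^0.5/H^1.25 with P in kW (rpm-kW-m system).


Ns = 56 * 416000^0.5 / 95.2^1.25 = 121.4615


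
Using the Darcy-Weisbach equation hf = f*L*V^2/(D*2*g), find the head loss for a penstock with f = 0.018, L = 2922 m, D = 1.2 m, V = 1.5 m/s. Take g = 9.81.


hf = 0.018 * 2922 * 1.5^2 / (1.2 * 2 * 9.81) = 5.0264 m


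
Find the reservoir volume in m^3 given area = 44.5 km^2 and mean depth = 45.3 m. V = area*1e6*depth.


V = 44.5 * 1e6 * 45.3 = 2.0158e+09 m^3


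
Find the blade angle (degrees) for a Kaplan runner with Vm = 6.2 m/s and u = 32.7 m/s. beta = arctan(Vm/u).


beta = arctan(6.2 / 32.7) = 10.7360 degrees


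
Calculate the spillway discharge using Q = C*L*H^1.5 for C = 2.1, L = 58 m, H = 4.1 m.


Q = 2.1 * 58 * 4.1^1.5 = 1011.1674 m^3/s


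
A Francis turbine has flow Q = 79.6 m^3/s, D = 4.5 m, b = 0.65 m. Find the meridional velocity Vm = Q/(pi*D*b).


Vm = 79.6 / (pi * 4.5 * 0.65) = 8.6624 m/s


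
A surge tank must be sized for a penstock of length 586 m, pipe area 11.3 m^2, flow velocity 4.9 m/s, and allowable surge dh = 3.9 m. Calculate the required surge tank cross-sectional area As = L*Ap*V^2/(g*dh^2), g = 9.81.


As = 586 * 11.3 * 4.9^2 / (9.81 * 3.9^2) = 1065.5406 m^2


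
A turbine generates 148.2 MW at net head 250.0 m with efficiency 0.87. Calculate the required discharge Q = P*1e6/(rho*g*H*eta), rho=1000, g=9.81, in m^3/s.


Q = 148.2 * 1e6 / (1000 * 9.81 * 250.0 * 0.87) = 69.4576 m^3/s


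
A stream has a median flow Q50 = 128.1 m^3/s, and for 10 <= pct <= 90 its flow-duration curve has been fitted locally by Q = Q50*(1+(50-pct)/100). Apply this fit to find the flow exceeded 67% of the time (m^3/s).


Q = 128.1 * (1 + (50 - 67)/100) = 106.3230 m^3/s


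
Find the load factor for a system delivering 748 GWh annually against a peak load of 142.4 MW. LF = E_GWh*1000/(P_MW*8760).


LF = 748 * 1000 / (142.4 * 8760) = 0.5996


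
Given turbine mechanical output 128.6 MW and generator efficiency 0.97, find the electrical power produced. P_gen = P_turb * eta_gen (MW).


P_gen = 128.6 * 0.97 = 124.7420 MW


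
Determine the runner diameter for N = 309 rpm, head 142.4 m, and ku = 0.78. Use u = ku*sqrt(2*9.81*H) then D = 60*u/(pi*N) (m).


u = 0.78 * sqrt(2*9.81*142.4) = 41.2286 m/s
D = 60 * 41.2286 / (pi * 309) = 2.5482 m


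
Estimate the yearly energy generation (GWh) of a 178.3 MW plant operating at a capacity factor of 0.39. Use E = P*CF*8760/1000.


E = 178.3 * 0.39 * 8760 / 1000 = 609.1441 GWh


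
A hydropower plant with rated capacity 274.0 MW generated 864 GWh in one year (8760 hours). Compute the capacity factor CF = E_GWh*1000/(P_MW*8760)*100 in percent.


CF = 864 * 1000 / (274.0 * 8760) * 100 = 35.9964 %


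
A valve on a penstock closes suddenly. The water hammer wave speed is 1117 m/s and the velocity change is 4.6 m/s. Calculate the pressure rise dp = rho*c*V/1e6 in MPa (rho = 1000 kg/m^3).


dp = 1000 * 1117 * 4.6 / 1e6 = 5.1382 MPa


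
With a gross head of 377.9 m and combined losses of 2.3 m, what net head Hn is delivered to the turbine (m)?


Hn = 377.9 - 2.3 = 375.6000 m


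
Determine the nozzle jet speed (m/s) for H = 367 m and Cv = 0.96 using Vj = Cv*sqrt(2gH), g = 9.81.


Vj = 0.96 * sqrt(2*9.81*367) = 81.4618 m/s


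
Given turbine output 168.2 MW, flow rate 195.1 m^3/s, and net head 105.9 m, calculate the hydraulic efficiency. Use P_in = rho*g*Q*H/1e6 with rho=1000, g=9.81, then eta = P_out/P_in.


P_in = 1000 * 9.81 * 195.1 * 105.9 / 1e6 = 202.6853 MW
eta = 168.2 / 202.6853 = 0.8299


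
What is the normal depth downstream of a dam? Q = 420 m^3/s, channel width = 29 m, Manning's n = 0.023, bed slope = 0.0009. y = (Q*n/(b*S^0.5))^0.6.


y = (420 * 0.023 / (29 * 0.0009^0.5))^0.6 = 4.2391 m


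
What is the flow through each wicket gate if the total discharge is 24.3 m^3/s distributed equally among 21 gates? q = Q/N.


q = 24.3 / 21 = 1.1571 m^3/s


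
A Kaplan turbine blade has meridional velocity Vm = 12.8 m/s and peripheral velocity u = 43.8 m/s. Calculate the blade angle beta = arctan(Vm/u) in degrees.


beta = arctan(12.8 / 43.8) = 16.2903 degrees


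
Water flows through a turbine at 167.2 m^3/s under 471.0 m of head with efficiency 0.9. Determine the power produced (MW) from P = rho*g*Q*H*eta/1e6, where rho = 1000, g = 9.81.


P = 1000 * 9.81 * 167.2 * 471.0 * 0.9 / 1e6 = 695.2943 MW


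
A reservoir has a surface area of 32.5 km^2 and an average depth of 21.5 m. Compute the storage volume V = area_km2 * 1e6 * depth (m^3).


V = 32.5 * 1e6 * 21.5 = 6.9875e+08 m^3


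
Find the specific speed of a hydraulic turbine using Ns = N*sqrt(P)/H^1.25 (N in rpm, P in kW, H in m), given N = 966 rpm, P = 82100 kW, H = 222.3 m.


Ns = 966 * 82100^0.5 / 222.3^1.25 = 322.4589


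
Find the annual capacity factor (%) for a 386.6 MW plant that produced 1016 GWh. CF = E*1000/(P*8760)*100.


CF = 1016 * 1000 / (386.6 * 8760) * 100 = 30.0004 %


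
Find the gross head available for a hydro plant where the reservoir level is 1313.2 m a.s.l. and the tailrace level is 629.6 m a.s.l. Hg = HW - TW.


Hg = 1313.2 - 629.6 = 683.6000 m


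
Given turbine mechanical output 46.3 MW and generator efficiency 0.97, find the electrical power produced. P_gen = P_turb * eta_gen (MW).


P_gen = 46.3 * 0.97 = 44.9110 MW


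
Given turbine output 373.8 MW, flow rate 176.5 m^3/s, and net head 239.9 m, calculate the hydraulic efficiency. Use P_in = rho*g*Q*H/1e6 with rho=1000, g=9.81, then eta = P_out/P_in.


P_in = 1000 * 9.81 * 176.5 * 239.9 / 1e6 = 415.3785 MW
eta = 373.8 / 415.3785 = 0.8999


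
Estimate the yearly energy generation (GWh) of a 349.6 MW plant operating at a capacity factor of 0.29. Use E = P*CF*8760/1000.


E = 349.6 * 0.29 * 8760 / 1000 = 888.1238 GWh


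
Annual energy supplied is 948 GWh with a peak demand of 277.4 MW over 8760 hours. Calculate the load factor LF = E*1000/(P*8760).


LF = 948 * 1000 / (277.4 * 8760) = 0.3901


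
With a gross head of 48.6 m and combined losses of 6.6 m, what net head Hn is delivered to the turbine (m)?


Hn = 48.6 - 6.6 = 42.0000 m


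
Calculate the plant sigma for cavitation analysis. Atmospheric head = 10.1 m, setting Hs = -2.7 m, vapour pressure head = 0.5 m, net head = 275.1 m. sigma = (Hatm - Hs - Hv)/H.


sigma = (10.1 - (-2.7) - 0.5) / 275.1 = 0.0447


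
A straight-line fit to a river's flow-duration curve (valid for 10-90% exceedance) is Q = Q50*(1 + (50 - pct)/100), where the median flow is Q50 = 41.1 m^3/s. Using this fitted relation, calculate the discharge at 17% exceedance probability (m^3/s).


Q = 41.1 * (1 + (50 - 17)/100) = 54.6630 m^3/s


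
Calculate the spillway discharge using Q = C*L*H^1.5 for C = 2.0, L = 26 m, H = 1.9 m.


Q = 2.0 * 26 * 1.9^1.5 = 136.1864 m^3/s


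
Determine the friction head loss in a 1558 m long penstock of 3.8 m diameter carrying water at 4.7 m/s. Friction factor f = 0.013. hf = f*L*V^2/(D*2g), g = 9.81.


hf = 0.013 * 1558 * 4.7^2 / (3.8 * 2 * 9.81) = 6.0010 m


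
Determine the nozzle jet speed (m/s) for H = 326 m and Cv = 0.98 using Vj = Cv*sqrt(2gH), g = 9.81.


Vj = 0.98 * sqrt(2*9.81*326) = 78.3762 m/s


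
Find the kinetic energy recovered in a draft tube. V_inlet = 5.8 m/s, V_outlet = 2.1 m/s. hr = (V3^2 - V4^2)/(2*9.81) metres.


hr = (5.8^2 - 2.1^2) / (2*9.81) = 1.4898 m


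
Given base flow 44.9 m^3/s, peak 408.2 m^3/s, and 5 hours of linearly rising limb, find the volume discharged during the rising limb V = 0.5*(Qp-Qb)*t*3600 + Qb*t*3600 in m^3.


V = 0.5*(408.2 - 44.9)*5*3600 + 44.9*5*3600 = 4.0779e+06 m^3


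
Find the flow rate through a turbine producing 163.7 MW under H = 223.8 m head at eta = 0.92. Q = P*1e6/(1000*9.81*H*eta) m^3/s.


Q = 163.7 * 1e6 / (1000 * 9.81 * 223.8 * 0.92) = 81.0460 m^3/s


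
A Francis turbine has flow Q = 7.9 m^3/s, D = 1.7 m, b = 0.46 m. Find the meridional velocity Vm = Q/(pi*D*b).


Vm = 7.9 / (pi * 1.7 * 0.46) = 3.2157 m/s


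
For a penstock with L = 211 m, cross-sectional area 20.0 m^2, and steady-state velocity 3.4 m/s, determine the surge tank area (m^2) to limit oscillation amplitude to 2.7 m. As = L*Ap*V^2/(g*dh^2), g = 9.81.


As = 211 * 20.0 * 3.4^2 / (9.81 * 2.7^2) = 682.1404 m^2


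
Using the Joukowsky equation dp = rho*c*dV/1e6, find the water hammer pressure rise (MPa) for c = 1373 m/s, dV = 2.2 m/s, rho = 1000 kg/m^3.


dp = 1000 * 1373 * 2.2 / 1e6 = 3.0206 MPa


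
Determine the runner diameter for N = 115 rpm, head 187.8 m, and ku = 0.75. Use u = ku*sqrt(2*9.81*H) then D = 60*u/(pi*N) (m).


u = 0.75 * sqrt(2*9.81*187.8) = 45.5259 m/s
D = 60 * 45.5259 / (pi * 115) = 7.5607 m


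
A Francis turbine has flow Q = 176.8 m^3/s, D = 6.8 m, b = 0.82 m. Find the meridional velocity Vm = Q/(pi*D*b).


Vm = 176.8 / (pi * 6.8 * 0.82) = 10.0928 m/s


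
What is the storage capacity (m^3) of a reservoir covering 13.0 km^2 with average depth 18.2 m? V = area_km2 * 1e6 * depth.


V = 13.0 * 1e6 * 18.2 = 2.3660e+08 m^3


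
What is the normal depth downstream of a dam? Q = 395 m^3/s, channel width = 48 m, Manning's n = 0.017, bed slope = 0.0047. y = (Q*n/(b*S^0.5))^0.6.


y = (395 * 0.017 / (48 * 0.0047^0.5))^0.6 = 1.5341 m


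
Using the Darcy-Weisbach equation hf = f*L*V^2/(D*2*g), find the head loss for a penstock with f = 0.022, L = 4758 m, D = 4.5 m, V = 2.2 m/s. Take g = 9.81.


hf = 0.022 * 4758 * 2.2^2 / (4.5 * 2 * 9.81) = 5.7383 m


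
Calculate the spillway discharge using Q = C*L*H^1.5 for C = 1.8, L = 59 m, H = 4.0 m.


Q = 1.8 * 59 * 4.0^1.5 = 849.6000 m^3/s


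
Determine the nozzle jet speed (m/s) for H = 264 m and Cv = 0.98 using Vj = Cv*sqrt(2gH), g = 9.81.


Vj = 0.98 * sqrt(2*9.81*264) = 70.5306 m/s


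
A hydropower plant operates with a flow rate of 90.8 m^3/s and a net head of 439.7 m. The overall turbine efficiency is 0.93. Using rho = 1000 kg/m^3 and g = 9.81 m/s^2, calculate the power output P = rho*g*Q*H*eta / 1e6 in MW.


P = 1000 * 9.81 * 90.8 * 439.7 * 0.93 / 1e6 = 364.2456 MW


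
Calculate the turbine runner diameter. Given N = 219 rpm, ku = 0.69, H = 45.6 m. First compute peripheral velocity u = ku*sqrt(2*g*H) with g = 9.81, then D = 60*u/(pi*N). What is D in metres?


u = 0.69 * sqrt(2*9.81*45.6) = 20.6386 m/s
D = 60 * 20.6386 / (pi * 219) = 1.7999 m


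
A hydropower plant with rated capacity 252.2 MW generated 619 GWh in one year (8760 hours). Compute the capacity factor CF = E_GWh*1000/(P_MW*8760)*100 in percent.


CF = 619 * 1000 / (252.2 * 8760) * 100 = 28.0183 %


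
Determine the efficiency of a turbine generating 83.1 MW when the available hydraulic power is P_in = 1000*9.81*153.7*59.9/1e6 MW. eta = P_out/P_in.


P_in = 1000 * 9.81 * 153.7 * 59.9 / 1e6 = 90.3170 MW
eta = 83.1 / 90.3170 = 0.9201


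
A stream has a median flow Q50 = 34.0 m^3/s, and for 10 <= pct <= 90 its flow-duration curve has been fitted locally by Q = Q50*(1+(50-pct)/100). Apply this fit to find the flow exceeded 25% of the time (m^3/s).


Q = 34.0 * (1 + (50 - 25)/100) = 42.5000 m^3/s


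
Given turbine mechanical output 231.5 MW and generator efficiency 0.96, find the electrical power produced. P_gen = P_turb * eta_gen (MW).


P_gen = 231.5 * 0.96 = 222.2400 MW


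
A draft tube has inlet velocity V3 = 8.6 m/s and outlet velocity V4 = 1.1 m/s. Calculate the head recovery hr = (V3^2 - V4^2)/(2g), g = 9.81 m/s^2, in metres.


hr = (8.6^2 - 1.1^2) / (2*9.81) = 3.7080 m


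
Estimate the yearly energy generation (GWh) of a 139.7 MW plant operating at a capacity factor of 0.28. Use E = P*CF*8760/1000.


E = 139.7 * 0.28 * 8760 / 1000 = 342.6562 GWh


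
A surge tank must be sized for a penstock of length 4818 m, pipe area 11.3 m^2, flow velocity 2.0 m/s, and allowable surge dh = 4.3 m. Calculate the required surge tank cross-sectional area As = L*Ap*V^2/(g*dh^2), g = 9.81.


As = 4818 * 11.3 * 2.0^2 / (9.81 * 4.3^2) = 1200.6027 m^2


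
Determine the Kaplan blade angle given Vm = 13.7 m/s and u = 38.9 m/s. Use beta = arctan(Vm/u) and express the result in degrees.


beta = arctan(13.7 / 38.9) = 19.4015 degrees


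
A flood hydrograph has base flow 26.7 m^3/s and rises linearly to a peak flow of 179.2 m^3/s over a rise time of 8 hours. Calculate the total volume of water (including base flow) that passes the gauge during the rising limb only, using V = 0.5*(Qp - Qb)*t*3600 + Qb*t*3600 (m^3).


V = 0.5*(179.2 - 26.7)*8*3600 + 26.7*8*3600 = 2.9650e+06 m^3


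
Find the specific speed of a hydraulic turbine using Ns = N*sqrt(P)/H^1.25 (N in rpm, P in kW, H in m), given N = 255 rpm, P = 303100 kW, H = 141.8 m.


Ns = 255 * 303100^0.5 / 141.8^1.25 = 286.9048


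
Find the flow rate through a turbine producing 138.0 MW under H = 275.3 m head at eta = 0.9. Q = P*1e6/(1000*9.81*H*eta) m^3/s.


Q = 138.0 * 1e6 / (1000 * 9.81 * 275.3 * 0.9) = 56.7756 m^3/s


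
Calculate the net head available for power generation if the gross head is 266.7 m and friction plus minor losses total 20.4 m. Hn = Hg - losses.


Hn = 266.7 - 20.4 = 246.3000 m


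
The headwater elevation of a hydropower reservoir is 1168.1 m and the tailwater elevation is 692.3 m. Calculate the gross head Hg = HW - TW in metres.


Hg = 1168.1 - 692.3 = 475.8000 m


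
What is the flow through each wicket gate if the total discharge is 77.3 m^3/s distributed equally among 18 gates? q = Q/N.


q = 77.3 / 18 = 4.2944 m^3/s


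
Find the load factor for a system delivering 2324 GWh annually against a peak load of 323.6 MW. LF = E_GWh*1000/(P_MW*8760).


LF = 2324 * 1000 / (323.6 * 8760) = 0.8198


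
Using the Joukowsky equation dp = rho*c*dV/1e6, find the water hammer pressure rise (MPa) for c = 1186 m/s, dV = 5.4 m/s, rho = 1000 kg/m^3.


dp = 1000 * 1186 * 5.4 / 1e6 = 6.4044 MPa


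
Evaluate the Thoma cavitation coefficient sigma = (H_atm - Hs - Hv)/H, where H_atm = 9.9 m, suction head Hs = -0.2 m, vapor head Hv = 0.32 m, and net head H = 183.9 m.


sigma = (9.9 - (-0.2) - 0.32) / 183.9 = 0.0532


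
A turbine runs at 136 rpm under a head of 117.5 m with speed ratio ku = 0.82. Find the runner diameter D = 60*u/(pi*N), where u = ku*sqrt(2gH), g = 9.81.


u = 0.82 * sqrt(2*9.81*117.5) = 39.3715 m/s
D = 60 * 39.3715 / (pi * 136) = 5.5290 m


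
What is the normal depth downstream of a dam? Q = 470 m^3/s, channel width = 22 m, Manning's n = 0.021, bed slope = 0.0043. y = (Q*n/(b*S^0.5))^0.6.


y = (470 * 0.021 / (22 * 0.0043^0.5))^0.6 = 3.1703 m


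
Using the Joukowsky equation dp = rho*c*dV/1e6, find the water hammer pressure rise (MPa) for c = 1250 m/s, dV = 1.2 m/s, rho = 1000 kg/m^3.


dp = 1000 * 1250 * 1.2 / 1e6 = 1.5000 MPa


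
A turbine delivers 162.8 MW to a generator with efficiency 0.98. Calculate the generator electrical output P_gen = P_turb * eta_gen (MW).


P_gen = 162.8 * 0.98 = 159.5440 MW


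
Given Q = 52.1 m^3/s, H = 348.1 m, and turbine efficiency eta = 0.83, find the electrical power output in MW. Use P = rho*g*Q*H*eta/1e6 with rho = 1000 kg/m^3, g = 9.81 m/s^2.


P = 1000 * 9.81 * 52.1 * 348.1 * 0.83 / 1e6 = 147.6688 MW


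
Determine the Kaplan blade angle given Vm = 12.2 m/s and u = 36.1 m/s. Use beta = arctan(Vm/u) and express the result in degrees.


beta = arctan(12.2 / 36.1) = 18.6727 degrees


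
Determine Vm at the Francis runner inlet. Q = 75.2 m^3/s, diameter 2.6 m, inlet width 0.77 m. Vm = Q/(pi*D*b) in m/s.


Vm = 75.2 / (pi * 2.6 * 0.77) = 11.9565 m/s


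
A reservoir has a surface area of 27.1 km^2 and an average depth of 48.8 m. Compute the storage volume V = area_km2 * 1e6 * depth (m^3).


V = 27.1 * 1e6 * 48.8 = 1.3225e+09 m^3


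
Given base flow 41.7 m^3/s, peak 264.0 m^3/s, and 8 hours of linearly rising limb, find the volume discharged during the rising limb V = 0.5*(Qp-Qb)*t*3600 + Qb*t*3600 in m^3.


V = 0.5*(264.0 - 41.7)*8*3600 + 41.7*8*3600 = 4.4021e+06 m^3


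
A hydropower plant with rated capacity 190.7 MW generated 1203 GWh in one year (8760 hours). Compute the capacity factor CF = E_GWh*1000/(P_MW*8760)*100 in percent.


CF = 1203 * 1000 / (190.7 * 8760) * 100 = 72.0130 %


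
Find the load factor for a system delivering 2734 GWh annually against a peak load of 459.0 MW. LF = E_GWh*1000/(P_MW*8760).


LF = 2734 * 1000 / (459.0 * 8760) = 0.6800


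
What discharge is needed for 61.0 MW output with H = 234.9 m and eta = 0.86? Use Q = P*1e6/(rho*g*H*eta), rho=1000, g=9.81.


Q = 61.0 * 1e6 / (1000 * 9.81 * 234.9 * 0.86) = 30.7808 m^3/s


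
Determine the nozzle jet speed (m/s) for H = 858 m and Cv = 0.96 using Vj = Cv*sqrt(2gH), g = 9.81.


Vj = 0.96 * sqrt(2*9.81*858) = 124.5559 m/s


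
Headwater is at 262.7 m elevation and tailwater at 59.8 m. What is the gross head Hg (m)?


Hg = 262.7 - 59.8 = 202.9000 m


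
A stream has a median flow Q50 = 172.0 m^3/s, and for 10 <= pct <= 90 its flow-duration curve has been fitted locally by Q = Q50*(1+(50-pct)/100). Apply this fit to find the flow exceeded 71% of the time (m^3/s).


Q = 172.0 * (1 + (50 - 71)/100) = 135.8800 m^3/s


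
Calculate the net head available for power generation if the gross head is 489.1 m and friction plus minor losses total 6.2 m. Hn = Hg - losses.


Hn = 489.1 - 6.2 = 482.9000 m


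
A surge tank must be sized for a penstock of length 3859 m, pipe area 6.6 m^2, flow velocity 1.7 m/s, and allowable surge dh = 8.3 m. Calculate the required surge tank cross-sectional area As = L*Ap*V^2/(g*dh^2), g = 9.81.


As = 3859 * 6.6 * 1.7^2 / (9.81 * 8.3^2) = 108.9159 m^2


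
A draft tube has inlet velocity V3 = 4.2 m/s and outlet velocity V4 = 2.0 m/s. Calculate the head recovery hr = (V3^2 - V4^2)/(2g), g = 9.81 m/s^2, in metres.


hr = (4.2^2 - 2.0^2) / (2*9.81) = 0.6952 m


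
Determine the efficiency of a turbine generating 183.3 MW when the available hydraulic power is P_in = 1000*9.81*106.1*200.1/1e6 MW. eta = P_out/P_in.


P_in = 1000 * 9.81 * 106.1 * 200.1 / 1e6 = 208.2723 MW
eta = 183.3 / 208.2723 = 0.8801


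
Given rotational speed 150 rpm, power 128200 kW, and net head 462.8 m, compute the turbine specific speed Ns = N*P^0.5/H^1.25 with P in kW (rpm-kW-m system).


Ns = 150 * 128200^0.5 / 462.8^1.25 = 25.0204


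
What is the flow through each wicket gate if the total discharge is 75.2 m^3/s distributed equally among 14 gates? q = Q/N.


q = 75.2 / 14 = 5.3714 m^3/s


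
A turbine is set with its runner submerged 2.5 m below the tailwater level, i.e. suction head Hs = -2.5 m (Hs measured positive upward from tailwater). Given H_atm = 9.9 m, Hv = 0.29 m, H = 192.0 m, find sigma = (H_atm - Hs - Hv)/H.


sigma = (9.9 - (-2.5) - 0.29) / 192.0 = 0.0631


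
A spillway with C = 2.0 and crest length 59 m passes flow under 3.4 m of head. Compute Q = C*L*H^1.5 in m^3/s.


Q = 2.0 * 59 * 3.4^1.5 = 739.7762 m^3/s


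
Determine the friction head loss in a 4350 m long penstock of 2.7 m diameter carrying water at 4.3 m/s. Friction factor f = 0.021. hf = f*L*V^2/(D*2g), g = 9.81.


hf = 0.021 * 4350 * 4.3^2 / (2.7 * 2 * 9.81) = 31.8847 m


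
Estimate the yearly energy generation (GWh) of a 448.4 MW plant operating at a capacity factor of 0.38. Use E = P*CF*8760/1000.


E = 448.4 * 0.38 * 8760 / 1000 = 1492.6339 GWh


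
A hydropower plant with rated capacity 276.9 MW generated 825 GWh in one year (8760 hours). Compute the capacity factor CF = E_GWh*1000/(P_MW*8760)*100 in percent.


CF = 825 * 1000 / (276.9 * 8760) * 100 = 34.0116 %


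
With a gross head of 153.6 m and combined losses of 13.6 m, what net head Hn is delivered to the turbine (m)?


Hn = 153.6 - 13.6 = 140.0000 m


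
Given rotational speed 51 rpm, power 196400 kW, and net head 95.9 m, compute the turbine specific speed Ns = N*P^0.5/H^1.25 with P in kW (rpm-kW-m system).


Ns = 51 * 196400^0.5 / 95.9^1.25 = 75.3126


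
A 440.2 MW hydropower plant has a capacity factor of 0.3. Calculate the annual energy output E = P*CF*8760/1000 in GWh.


E = 440.2 * 0.3 * 8760 / 1000 = 1156.8456 GWh


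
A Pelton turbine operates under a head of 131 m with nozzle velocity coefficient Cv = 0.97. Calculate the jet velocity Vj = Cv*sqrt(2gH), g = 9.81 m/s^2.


Vj = 0.97 * sqrt(2*9.81*131) = 49.1764 m/s


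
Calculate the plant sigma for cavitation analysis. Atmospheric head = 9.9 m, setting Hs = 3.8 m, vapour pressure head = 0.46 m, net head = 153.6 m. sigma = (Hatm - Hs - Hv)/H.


sigma = (9.9 - 3.8 - 0.46) / 153.6 = 0.0367


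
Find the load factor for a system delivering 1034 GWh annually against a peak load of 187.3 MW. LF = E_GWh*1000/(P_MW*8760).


LF = 1034 * 1000 / (187.3 * 8760) = 0.6302


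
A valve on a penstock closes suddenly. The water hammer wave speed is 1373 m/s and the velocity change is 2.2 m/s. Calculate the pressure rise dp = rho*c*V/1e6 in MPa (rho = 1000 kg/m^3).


dp = 1000 * 1373 * 2.2 / 1e6 = 3.0206 MPa


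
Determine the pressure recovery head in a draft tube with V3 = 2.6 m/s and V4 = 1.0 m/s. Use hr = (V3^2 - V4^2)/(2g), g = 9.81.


hr = (2.6^2 - 1.0^2) / (2*9.81) = 0.2936 m


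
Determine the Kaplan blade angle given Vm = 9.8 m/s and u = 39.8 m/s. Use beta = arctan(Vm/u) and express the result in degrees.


beta = arctan(9.8 / 39.8) = 13.8328 degrees


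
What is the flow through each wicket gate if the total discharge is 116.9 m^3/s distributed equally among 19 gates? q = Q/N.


q = 116.9 / 19 = 6.1526 m^3/s


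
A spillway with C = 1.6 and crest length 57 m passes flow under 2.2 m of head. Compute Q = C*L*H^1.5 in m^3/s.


Q = 1.6 * 57 * 2.2^1.5 = 297.5972 m^3/s


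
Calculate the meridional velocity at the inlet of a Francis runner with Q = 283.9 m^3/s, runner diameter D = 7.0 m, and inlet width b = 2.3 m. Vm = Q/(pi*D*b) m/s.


Vm = 283.9 / (pi * 7.0 * 2.3) = 5.6129 m/s


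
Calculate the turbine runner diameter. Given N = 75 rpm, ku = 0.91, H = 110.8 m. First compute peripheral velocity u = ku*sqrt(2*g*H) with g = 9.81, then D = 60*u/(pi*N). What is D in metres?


u = 0.91 * sqrt(2*9.81*110.8) = 42.4288 m/s
D = 60 * 42.4288 / (pi * 75) = 10.8044 m


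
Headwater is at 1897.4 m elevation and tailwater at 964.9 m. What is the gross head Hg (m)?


Hg = 1897.4 - 964.9 = 932.5000 m


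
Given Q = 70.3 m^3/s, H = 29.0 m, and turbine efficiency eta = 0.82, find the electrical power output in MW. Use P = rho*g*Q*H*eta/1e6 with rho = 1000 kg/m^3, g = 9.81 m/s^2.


P = 1000 * 9.81 * 70.3 * 29.0 * 0.82 / 1e6 = 16.3997 MW


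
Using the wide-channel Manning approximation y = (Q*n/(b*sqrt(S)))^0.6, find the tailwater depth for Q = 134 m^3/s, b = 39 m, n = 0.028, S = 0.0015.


y = (134 * 0.028 / (39 * 0.0015^0.5))^0.6 = 1.7262 m


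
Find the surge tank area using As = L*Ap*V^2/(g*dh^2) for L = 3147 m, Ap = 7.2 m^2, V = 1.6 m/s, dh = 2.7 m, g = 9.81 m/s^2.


As = 3147 * 7.2 * 1.6^2 / (9.81 * 2.7^2) = 811.0968 m^2


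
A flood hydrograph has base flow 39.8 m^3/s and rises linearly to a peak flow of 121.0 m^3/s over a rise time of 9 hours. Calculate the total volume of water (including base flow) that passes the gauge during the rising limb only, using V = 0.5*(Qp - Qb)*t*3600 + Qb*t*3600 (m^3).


V = 0.5*(121.0 - 39.8)*9*3600 + 39.8*9*3600 = 2.6050e+06 m^3


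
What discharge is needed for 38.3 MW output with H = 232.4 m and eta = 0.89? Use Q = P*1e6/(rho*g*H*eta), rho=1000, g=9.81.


Q = 38.3 * 1e6 / (1000 * 9.81 * 232.4 * 0.89) = 18.8757 m^3/s


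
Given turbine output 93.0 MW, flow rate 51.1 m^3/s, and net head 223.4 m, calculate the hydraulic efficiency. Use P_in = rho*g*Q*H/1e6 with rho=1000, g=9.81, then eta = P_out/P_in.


P_in = 1000 * 9.81 * 51.1 * 223.4 / 1e6 = 111.9884 MW
eta = 93.0 / 111.9884 = 0.8304


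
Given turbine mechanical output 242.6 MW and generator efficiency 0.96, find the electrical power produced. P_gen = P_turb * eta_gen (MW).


P_gen = 242.6 * 0.96 = 232.8960 MW


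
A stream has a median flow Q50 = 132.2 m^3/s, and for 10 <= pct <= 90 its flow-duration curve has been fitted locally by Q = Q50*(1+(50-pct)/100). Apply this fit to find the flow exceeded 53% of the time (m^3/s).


Q = 132.2 * (1 + (50 - 53)/100) = 128.2340 m^3/s


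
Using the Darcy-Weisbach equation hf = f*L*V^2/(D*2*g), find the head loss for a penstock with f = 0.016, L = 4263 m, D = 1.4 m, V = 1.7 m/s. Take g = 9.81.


hf = 0.016 * 4263 * 1.7^2 / (1.4 * 2 * 9.81) = 7.1764 m


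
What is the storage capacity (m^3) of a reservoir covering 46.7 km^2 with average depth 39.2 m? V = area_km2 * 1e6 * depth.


V = 46.7 * 1e6 * 39.2 = 1.8306e+09 m^3


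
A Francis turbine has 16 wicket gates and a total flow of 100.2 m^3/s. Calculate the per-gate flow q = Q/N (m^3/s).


q = 100.2 / 16 = 6.2625 m^3/s


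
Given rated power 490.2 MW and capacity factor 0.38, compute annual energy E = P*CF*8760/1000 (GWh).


E = 490.2 * 0.38 * 8760 / 1000 = 1631.7778 GWh


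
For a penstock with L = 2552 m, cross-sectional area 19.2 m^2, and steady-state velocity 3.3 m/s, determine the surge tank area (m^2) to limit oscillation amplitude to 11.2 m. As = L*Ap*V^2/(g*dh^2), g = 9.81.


As = 2552 * 19.2 * 3.3^2 / (9.81 * 11.2^2) = 433.6154 m^2


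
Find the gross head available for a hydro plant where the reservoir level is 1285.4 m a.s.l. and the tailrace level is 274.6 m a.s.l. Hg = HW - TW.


Hg = 1285.4 - 274.6 = 1010.8000 m


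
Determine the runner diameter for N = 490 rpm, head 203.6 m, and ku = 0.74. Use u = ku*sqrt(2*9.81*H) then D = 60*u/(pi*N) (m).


u = 0.74 * sqrt(2*9.81*203.6) = 46.7703 m/s
D = 60 * 46.7703 / (pi * 490) = 1.8230 m


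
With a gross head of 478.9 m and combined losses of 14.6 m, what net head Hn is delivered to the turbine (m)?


Hn = 478.9 - 14.6 = 464.3000 m


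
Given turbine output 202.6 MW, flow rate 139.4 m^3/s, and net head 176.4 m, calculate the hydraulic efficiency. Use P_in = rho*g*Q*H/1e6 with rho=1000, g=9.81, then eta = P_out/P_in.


P_in = 1000 * 9.81 * 139.4 * 176.4 / 1e6 = 241.2295 MW
eta = 202.6 / 241.2295 = 0.8399


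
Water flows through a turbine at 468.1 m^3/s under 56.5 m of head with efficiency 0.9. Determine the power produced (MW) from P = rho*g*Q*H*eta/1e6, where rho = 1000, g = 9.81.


P = 1000 * 9.81 * 468.1 * 56.5 * 0.9 / 1e6 = 233.5063 MW


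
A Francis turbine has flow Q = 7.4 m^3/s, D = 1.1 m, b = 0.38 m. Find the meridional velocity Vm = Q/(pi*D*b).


Vm = 7.4 / (pi * 1.1 * 0.38) = 5.6352 m/s


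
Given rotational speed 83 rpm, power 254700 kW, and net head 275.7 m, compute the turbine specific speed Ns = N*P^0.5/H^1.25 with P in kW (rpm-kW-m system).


Ns = 83 * 254700^0.5 / 275.7^1.25 = 37.2861


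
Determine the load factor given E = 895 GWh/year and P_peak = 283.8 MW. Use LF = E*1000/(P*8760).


LF = 895 * 1000 / (283.8 * 8760) = 0.3600


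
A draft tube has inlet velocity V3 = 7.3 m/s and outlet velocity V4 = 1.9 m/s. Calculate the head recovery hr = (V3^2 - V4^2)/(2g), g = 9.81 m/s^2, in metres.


hr = (7.3^2 - 1.9^2) / (2*9.81) = 2.5321 m


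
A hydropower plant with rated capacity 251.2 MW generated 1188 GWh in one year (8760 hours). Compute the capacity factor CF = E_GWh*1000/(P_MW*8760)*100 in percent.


CF = 1188 * 1000 / (251.2 * 8760) * 100 = 53.9874 %


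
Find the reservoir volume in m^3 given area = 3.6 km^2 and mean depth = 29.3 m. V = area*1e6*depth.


V = 3.6 * 1e6 * 29.3 = 1.0548e+08 m^3


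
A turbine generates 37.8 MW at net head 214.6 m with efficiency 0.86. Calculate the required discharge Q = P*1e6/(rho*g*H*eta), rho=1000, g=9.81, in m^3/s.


Q = 37.8 * 1e6 / (1000 * 9.81 * 214.6 * 0.86) = 20.8783 m^3/s


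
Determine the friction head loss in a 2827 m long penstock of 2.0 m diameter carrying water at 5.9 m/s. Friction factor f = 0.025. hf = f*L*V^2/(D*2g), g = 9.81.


hf = 0.025 * 2827 * 5.9^2 / (2.0 * 2 * 9.81) = 62.6961 m


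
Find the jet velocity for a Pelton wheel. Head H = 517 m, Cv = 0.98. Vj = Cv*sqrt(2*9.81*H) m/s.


Vj = 0.98 * sqrt(2*9.81*517) = 98.7008 m/s


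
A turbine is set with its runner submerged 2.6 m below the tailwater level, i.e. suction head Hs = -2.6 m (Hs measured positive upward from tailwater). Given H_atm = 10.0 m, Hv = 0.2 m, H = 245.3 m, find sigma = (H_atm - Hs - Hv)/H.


sigma = (10.0 - (-2.6) - 0.2) / 245.3 = 0.0506


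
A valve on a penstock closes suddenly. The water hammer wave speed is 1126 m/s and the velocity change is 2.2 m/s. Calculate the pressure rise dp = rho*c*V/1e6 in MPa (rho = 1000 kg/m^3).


dp = 1000 * 1126 * 2.2 / 1e6 = 2.4772 MPa


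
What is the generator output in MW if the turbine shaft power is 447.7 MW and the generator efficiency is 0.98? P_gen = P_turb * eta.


P_gen = 447.7 * 0.98 = 438.7460 MW


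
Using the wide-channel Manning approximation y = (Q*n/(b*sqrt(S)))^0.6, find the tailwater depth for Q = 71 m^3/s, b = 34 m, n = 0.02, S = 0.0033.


y = (71 * 0.02 / (34 * 0.0033^0.5))^0.6 = 0.8259 m


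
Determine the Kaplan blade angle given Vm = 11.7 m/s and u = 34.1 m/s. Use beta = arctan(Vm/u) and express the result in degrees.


beta = arctan(11.7 / 34.1) = 18.9375 degrees


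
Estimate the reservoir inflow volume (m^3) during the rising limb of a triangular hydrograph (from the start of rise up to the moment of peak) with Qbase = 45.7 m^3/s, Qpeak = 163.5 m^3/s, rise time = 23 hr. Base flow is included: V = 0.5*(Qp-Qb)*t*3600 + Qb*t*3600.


V = 0.5*(163.5 - 45.7)*23*3600 + 45.7*23*3600 = 8.6609e+06 m^3


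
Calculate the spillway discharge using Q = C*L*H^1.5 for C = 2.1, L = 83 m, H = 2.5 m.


Q = 2.1 * 83 * 2.5^1.5 = 688.9812 m^3/s


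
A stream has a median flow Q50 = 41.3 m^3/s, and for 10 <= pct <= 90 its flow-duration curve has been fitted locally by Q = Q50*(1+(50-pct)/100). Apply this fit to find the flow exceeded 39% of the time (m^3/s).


Q = 41.3 * (1 + (50 - 39)/100) = 45.8430 m^3/s


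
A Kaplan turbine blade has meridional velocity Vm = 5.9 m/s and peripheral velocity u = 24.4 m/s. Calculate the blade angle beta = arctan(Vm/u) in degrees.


beta = arctan(5.9 / 24.4) = 13.5934 degrees


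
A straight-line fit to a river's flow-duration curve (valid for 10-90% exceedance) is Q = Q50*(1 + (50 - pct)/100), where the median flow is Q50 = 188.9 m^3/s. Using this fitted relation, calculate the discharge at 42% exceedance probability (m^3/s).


Q = 188.9 * (1 + (50 - 42)/100) = 204.0120 m^3/s
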